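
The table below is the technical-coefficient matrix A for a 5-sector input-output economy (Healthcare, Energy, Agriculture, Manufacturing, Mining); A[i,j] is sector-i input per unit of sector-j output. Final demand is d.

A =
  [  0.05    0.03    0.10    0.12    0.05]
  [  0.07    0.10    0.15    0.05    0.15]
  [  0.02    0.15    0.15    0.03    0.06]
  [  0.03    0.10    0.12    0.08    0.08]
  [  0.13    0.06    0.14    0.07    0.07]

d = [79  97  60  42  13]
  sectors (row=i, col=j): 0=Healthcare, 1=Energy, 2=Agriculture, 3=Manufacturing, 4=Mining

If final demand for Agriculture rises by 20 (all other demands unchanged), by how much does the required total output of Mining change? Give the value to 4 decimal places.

4.9781

Form M = I − A:
  [  0.95   -0.03   -0.10   -0.12   -0.05]
  [ -0.07    0.90   -0.15   -0.05   -0.15]
  [ -0.02   -0.15    0.85   -0.03   -0.06]
  [ -0.03   -0.10   -0.12    0.92   -0.08]
  [ -0.13   -0.06   -0.14   -0.07    0.93]
Leontief inverse L = M⁻¹:
  [  1.0816    0.0906    0.1819    0.1594    0.0982]
  [  0.1277    1.1885    0.2771    0.1075    0.2257]
  [  0.0628    0.2277    1.2550    0.0712    0.1272]
  [  0.0725    0.1737    0.2214    1.1239    0.1429]
  [  0.1743    0.1367    0.2489    0.1245    1.1335]
Total output x = L · d:
  x_0 = 1.0816·79 + 0.0906·97 + 0.1819·60 + 0.1594·42 + 0.0982·13 = 113.1269
  x_1 = 0.1277·79 + 1.1885·97 + 0.2771·60 + 0.1075·42 + 0.2257·13 = 149.4488
  x_2 = 0.0628·79 + 0.2277·97 + 1.2550·60 + 0.0712·42 + 0.1272·13 = 106.9925
  x_3 = 0.0725·79 + 0.1737·97 + 0.2214·60 + 1.1239·42 + 0.1429·13 = 84.9265
  x_4 = 0.1743·79 + 0.1367·97 + 0.2489·60 + 0.1245·42 + 1.1335·13 = 61.9325
Δx_4 = L[4,2] · Δd_2 = 0.2489 · 20 = 4.9781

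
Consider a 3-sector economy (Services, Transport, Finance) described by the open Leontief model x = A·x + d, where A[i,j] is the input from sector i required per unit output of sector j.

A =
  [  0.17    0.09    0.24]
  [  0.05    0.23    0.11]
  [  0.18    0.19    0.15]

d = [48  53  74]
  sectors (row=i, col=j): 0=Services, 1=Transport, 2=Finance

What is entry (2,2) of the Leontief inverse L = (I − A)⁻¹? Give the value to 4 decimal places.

L[2,2] = 1.3092

Form M = I − A:
  [  0.83   -0.09   -0.24]
  [ -0.05    0.77   -0.11]
  [ -0.18   -0.19    0.85]
Leontief inverse L = M⁻¹:
  [  1.3071    0.2519    0.4017]
  [  0.1285    1.3663    0.2131]
  [  0.3055    0.3588    1.3092]
Total output x = L · d:
  x_0 = 1.3071·48 + 0.2519·53 + 0.4017·74 = 105.8139
  x_1 = 0.1285·48 + 1.3663·53 + 0.2131·74 = 94.3532
  x_2 = 0.3055·48 + 0.3588·53 + 1.3092·74 = 130.5572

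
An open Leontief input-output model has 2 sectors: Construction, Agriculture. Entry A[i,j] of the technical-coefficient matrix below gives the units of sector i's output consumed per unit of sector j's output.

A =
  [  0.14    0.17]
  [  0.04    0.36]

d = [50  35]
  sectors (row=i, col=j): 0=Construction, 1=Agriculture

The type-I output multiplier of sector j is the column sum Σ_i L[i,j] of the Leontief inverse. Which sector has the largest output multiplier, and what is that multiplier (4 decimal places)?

Form M = I − A:
  [  0.86   -0.17]
  [ -0.04    0.64]
Leontief inverse L = M⁻¹:
  [  1.1773    0.3127]
  [  0.0736    1.5820]
Total output x = L · d:
  x_0 = 1.1773·50 + 0.3127·35 = 69.8124
  x_1 = 0.0736·50 + 1.5820·35 = 59.0508
Output multipliers (column sums of L):
  Construction: 1.2509
  Agriculture: 1.8948

Agriculture (1.8948)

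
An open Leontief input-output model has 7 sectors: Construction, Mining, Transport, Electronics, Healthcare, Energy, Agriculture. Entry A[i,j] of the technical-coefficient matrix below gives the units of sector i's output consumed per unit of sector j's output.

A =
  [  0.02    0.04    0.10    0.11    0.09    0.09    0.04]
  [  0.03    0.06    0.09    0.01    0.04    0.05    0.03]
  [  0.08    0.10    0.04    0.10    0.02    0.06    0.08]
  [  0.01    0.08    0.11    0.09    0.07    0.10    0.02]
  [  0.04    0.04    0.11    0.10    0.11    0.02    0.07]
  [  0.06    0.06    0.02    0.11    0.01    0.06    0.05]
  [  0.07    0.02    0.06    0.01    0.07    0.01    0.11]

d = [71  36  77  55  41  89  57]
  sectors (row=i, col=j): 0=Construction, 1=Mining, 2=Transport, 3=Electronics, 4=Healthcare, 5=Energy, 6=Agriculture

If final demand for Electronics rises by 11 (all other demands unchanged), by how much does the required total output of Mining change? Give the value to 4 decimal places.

0.5553

Form M = I − A:
  [  0.98   -0.04   -0.10   -0.11   -0.09   -0.09   -0.04]
  [ -0.03    0.94   -0.09   -0.01   -0.04   -0.05   -0.03]
  [ -0.08   -0.10    0.96   -0.10   -0.02   -0.06   -0.08]
  [ -0.01   -0.08   -0.11    0.91   -0.07   -0.10   -0.02]
  [ -0.04   -0.04   -0.11   -0.10    0.89   -0.02   -0.07]
  [ -0.06   -0.06   -0.02   -0.11   -0.01    0.94   -0.05]
  [ -0.07   -0.02   -0.06   -0.01   -0.07   -0.01    0.89]
Leontief inverse L = M⁻¹:
  [  1.0590    0.0945    0.1640    0.1801    0.1377    0.1399    0.0883]
  [  0.0564    1.0933    0.1274    0.0505    0.0674    0.0791    0.0617]
  [  0.1145    0.1482    1.1033    0.1585    0.0665    0.1089    0.1242]
  [  0.0481    0.1342    0.1701    1.1559    0.1124    0.1487    0.0651]
  [  0.0795    0.0931    0.1785    0.1676    1.1634    0.0678    0.1218]
  [  0.0854    0.0984    0.0696    0.1580    0.0459    1.1003    0.0824]
  [  0.1000    0.0519    0.1069    0.0539    0.1101    0.0395    1.1515]
Total output x = L · d:
  x_0 = 1.0590·71 + 0.0945·36 + 0.1640·77 + 0.1801·55 + 0.1377·41 + 0.1399·89 + 0.0883·57 = 124.2571
  x_1 = 0.0564·71 + 1.0933·36 + 0.1274·77 + 0.0505·55 + 0.0674·41 + 0.0791·89 + 0.0617·57 = 69.2745
  x_2 = 0.1145·71 + 0.1482·36 + 1.1033·77 + 0.1585·55 + 0.0665·41 + 0.1089·89 + 0.1242·57 = 126.6301
  x_3 = 0.0481·71 + 0.1342·36 + 0.1701·77 + 1.1559·55 + 0.1124·41 + 0.1487·89 + 0.0651·57 = 106.4745
  x_4 = 0.0795·71 + 0.0931·36 + 0.1785·77 + 0.1676·55 + 1.1634·41 + 0.0678·89 + 0.1218·57 = 92.6401
  x_5 = 0.0854·71 + 0.0984·36 + 0.0696·77 + 0.1580·55 + 0.0459·41 + 1.1003·89 + 0.0824·57 = 128.1647
  x_6 = 0.1000·71 + 0.0519·36 + 0.1069·77 + 0.0539·55 + 0.1101·41 + 0.0395·89 + 1.1515·57 = 93.8343
Δx_1 = L[1,3] · Δd_3 = 0.0505 · 11 = 0.5553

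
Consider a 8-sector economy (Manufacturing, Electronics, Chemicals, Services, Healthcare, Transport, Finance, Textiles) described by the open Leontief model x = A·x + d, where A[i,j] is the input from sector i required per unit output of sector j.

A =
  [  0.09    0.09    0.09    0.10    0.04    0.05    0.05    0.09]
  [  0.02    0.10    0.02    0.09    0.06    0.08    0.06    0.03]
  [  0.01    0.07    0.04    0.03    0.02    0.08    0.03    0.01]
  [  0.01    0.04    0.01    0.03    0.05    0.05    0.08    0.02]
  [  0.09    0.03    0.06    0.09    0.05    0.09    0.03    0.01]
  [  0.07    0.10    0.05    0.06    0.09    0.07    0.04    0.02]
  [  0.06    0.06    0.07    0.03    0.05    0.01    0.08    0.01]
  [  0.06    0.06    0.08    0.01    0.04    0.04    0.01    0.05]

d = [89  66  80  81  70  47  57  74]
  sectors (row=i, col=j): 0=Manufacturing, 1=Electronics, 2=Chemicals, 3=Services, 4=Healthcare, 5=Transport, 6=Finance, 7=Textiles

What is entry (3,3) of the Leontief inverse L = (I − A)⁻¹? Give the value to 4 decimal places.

Form M = I − A:
  [  0.91   -0.09   -0.09   -0.10   -0.04   -0.05   -0.05   -0.09]
  [ -0.02    0.90   -0.02   -0.09   -0.06   -0.08   -0.06   -0.03]
  [ -0.01   -0.07    0.96   -0.03   -0.02   -0.08   -0.03   -0.01]
  [ -0.01   -0.04   -0.01    0.97   -0.05   -0.05   -0.08   -0.02]
  [ -0.09   -0.03   -0.06   -0.09    0.95   -0.09   -0.03   -0.01]
  [ -0.07   -0.10   -0.05   -0.06   -0.09    0.93   -0.04   -0.02]
  [ -0.06   -0.06   -0.07   -0.03   -0.05   -0.01    0.92   -0.01]
  [ -0.06   -0.06   -0.08   -0.01   -0.04   -0.04   -0.01    0.95]
Leontief inverse L = M⁻¹:
  [  1.1378    0.1617    0.1405    0.1562    0.0902    0.1106    0.0996    0.1220]
  [  0.0575    1.1550    0.0556    0.1360    0.1033    0.1278    0.1016    0.0502]
  [  0.0332    0.1078    1.0624    0.0596    0.0482    0.1119    0.0553    0.0224]
  [  0.0364    0.0739    0.0353    1.0582    0.0770    0.0782    0.1062    0.0320]
  [  0.1298    0.0853    0.0987    0.1366    1.0909    0.1379    0.0697    0.0340]
  [  0.1144    0.1619    0.0923    0.1150    0.1360    1.1255    0.0836    0.0453]
  [  0.0909    0.1040    0.1023    0.0673    0.0803    0.0472    1.1128    0.0279]
  [  0.0899    0.1045    0.1113    0.0459    0.0696    0.0790    0.0367    1.0694]
Total output x = L · d:
  x_0 = 1.1378·89 + 0.1617·66 + 0.1405·80 + 0.1562·81 + 0.0902·70 + 0.1106·47 + 0.0996·57 + 0.1220·74 = 162.0373
  x_1 = 0.0575·89 + 1.1550·66 + 0.0556·80 + 0.1360·81 + 0.1033·70 + 0.1278·47 + 0.1016·57 + 0.0502·74 = 119.5471
  x_2 = 0.0332·89 + 0.1078·66 + 1.0624·80 + 0.0596·81 + 0.0482·70 + 0.1119·47 + 0.0553·57 + 0.0224·74 = 113.3349
  x_3 = 0.0364·89 + 0.0739·66 + 0.0353·80 + 1.0582·81 + 0.0770·70 + 0.0782·47 + 0.1062·57 + 0.0320·74 = 114.1399
  x_4 = 0.1298·89 + 0.0853·66 + 0.0987·80 + 0.1366·81 + 1.0909·70 + 0.1379·47 + 0.0697·57 + 0.0340·74 = 125.4763
  x_5 = 0.1144·89 + 0.1619·66 + 0.0923·80 + 0.1150·81 + 0.1360·70 + 1.1255·47 + 0.0836·57 + 0.0453·74 = 108.0961
  x_6 = 0.0909·89 + 0.1040·66 + 0.1023·80 + 0.0673·81 + 0.0803·70 + 0.0472·47 + 1.1128·57 + 0.0279·74 = 101.9357
  x_7 = 0.0899·89 + 0.1045·66 + 0.1113·80 + 0.0459·81 + 0.0696·70 + 0.0790·47 + 0.0367·57 + 1.0694·74 = 117.3321

L[3,3] = 1.0582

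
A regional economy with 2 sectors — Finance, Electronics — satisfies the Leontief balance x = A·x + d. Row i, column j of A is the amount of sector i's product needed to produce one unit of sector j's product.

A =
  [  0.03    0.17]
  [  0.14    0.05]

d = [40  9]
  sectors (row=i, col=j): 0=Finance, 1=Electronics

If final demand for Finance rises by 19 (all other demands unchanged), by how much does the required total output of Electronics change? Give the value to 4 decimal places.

2.9631

Form M = I − A:
  [  0.97   -0.17]
  [ -0.14    0.95]
Leontief inverse L = M⁻¹:
  [  1.0583    0.1894]
  [  0.1560    1.0805]
Total output x = L · d:
  x_0 = 1.0583·40 + 0.1894·9 = 44.0348
  x_1 = 0.1560·40 + 1.0805·9 = 15.9630
Δx_1 = L[1,0] · Δd_0 = 0.1560 · 19 = 2.9631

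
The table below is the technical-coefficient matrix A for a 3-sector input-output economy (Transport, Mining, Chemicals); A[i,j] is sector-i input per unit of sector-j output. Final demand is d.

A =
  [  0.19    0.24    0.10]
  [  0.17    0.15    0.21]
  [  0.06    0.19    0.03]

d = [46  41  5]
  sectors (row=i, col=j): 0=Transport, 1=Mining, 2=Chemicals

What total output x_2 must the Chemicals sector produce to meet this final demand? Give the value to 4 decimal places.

23.8979

Form M = I − A:
  [  0.81   -0.24   -0.10]
  [ -0.17    0.85   -0.21]
  [ -0.06   -0.19    0.97]
Leontief inverse L = M⁻¹:
  [  1.3421    0.4307    0.2316]
  [  0.3036    1.3337    0.3201]
  [  0.1425    0.2879    1.1079]
Total output x = L · d:
  x_0 = 1.3421·46 + 0.4307·41 + 0.2316·5 = 80.5555
  x_1 = 0.3036·46 + 1.3337·41 + 0.3201·5 = 70.2506
  x_2 = 0.1425·46 + 0.2879·41 + 1.1079·5 = 23.8979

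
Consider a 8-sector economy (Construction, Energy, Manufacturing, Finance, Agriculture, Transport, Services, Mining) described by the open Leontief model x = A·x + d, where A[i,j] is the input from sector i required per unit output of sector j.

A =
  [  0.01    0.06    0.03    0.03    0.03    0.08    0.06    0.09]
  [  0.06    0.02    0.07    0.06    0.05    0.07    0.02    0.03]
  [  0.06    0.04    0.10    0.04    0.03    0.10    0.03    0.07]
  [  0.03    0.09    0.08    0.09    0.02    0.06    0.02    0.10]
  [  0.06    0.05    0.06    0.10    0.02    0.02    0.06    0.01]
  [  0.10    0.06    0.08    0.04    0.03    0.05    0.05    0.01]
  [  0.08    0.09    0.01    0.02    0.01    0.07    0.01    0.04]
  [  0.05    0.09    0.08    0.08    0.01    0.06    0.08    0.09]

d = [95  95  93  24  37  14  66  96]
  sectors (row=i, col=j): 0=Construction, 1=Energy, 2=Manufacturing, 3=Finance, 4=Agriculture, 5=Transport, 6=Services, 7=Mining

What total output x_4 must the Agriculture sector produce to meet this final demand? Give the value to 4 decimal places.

80.3370

Form M = I − A:
  [  0.99   -0.06   -0.03   -0.03   -0.03   -0.08   -0.06   -0.09]
  [ -0.06    0.98   -0.07   -0.06   -0.05   -0.07   -0.02   -0.03]
  [ -0.06   -0.04    0.90   -0.04   -0.03   -0.10   -0.03   -0.07]
  [ -0.03   -0.09   -0.08    0.91   -0.02   -0.06   -0.02   -0.10]
  [ -0.06   -0.05   -0.06   -0.10    0.98   -0.02   -0.06   -0.01]
  [ -0.10   -0.06   -0.08   -0.04   -0.03    0.95   -0.05   -0.01]
  [ -0.08   -0.09   -0.01   -0.02   -0.01   -0.07    0.99   -0.04]
  [ -0.05   -0.09   -0.08   -0.08   -0.01   -0.06   -0.08    0.91]
Leontief inverse L = M⁻¹:
  [  1.0520    0.1036    0.0756    0.0686    0.0472    0.1241    0.0889    0.1266]
  [  0.0972    1.0612    0.1157    0.0977    0.0673    0.1140    0.0482    0.0684]
  [  0.1084    0.0907    1.1578    0.0848    0.0518    0.1564    0.0657    0.1173]
  [  0.0790    0.1443    0.1431    1.1420    0.0433    0.1192    0.0561    0.1533]
  [  0.0948    0.0919    0.1029    0.1369    1.0373    0.0655    0.0838    0.0512]
  [  0.1393    0.1026    0.1260    0.0770    0.0499    1.1001    0.0786    0.0514]
  [  0.1115    0.1229    0.0470    0.0505    0.0267    0.1079    1.0346    0.0712]
  [  0.1039    0.1499    0.1435    0.1323    0.0346    0.1251    0.1174    1.1466]
Total output x = L · d:
  x_0 = 1.0520·95 + 0.1036·95 + 0.0756·93 + 0.0686·24 + 0.0472·37 + 0.1241·14 + 0.0889·66 + 0.1266·96 = 139.9636
  x_1 = 0.0972·95 + 1.0612·95 + 0.1157·93 + 0.0977·24 + 0.0673·37 + 0.1140·14 + 0.0482·66 + 0.0684·96 = 136.9830
  x_2 = 0.1084·95 + 0.0907·95 + 1.1578·93 + 0.0848·24 + 0.0518·37 + 0.1564·14 + 0.0657·66 + 0.1173·96 = 148.3254
  x_3 = 0.0790·95 + 0.1443·95 + 0.1431·93 + 1.1420·24 + 0.0433·37 + 0.1192·14 + 0.0561·66 + 0.1533·96 = 83.6200
  x_4 = 0.0948·95 + 0.0919·95 + 0.1029·93 + 0.1369·24 + 1.0373·37 + 0.0655·14 + 0.0838·66 + 0.0512·96 = 80.3370
  x_5 = 0.1393·95 + 0.1026·95 + 0.1260·93 + 0.0770·24 + 0.0499·37 + 1.1001·14 + 0.0786·66 + 0.0514·96 = 63.9209
  x_6 = 0.1115·95 + 0.1229·95 + 0.0470·93 + 0.0505·24 + 0.0267·37 + 0.1079·14 + 1.0346·66 + 0.0712·96 = 105.4735
  x_7 = 0.1039·95 + 0.1499·95 + 0.1435·93 + 0.1323·24 + 0.0346·37 + 0.1251·14 + 0.1174·66 + 1.1466·96 = 161.4932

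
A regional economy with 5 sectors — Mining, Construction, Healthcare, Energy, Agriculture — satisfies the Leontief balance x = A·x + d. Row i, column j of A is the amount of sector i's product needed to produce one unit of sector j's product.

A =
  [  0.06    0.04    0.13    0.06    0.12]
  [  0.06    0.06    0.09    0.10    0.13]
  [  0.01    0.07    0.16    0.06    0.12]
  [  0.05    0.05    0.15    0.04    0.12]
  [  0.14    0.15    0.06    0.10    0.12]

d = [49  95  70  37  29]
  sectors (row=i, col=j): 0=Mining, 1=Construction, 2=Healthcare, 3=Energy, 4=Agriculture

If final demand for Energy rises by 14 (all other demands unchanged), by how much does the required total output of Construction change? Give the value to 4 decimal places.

Form M = I − A:
  [  0.94   -0.04   -0.13   -0.06   -0.12]
  [ -0.06    0.94   -0.09   -0.10   -0.13]
  [ -0.01   -0.07    0.84   -0.06   -0.12]
  [ -0.05   -0.05   -0.15    0.96   -0.12]
  [ -0.14   -0.15   -0.06   -0.10    0.88]
Leontief inverse L = M⁻¹:
  [  1.1106    0.1036    0.2189    0.1160    0.2124]
  [  0.1166    1.1276    0.1838    0.1601    0.2294]
  [  0.0604    0.1364    1.2510    0.1186    0.2151]
  [  0.0999    0.1143    0.2388    1.0969    0.2126]
  [  0.2120    0.2310    0.1786    0.1785    1.2481]
Total output x = L · d:
  x_0 = 1.1106·49 + 0.1036·95 + 0.2189·70 + 0.1160·37 + 0.2124·29 = 90.0359
  x_1 = 0.1166·49 + 1.1276·95 + 0.1838·70 + 0.1601·37 + 0.2294·29 = 138.2823
  x_2 = 0.0604·49 + 0.1364·95 + 1.2510·70 + 0.1186·37 + 0.2151·29 = 114.1057
  x_3 = 0.0999·49 + 0.1143·95 + 0.2388·70 + 1.0969·37 + 0.2126·29 = 79.2161
  x_4 = 0.2120·49 + 0.2310·95 + 0.1786·70 + 0.1785·37 + 1.2481·29 = 87.6310
Δx_1 = L[1,3] · Δd_3 = 0.1601 · 14 = 2.2418

2.2418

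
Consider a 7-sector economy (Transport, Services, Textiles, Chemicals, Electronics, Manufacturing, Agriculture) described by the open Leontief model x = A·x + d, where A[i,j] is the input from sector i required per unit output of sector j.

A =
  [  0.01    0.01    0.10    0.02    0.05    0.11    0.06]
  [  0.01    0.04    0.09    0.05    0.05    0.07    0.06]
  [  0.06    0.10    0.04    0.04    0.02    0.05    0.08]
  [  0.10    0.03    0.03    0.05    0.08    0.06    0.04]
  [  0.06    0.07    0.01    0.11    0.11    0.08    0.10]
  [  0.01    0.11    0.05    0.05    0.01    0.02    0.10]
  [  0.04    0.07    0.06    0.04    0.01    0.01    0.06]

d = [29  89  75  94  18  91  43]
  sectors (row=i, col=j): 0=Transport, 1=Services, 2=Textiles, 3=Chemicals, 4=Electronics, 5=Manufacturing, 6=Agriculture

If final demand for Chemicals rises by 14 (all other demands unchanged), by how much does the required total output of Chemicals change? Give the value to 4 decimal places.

15.1666

Form M = I − A:
  [  0.99   -0.01   -0.10   -0.02   -0.05   -0.11   -0.06]
  [ -0.01    0.96   -0.09   -0.05   -0.05   -0.07   -0.06]
  [ -0.06   -0.10    0.96   -0.04   -0.02   -0.05   -0.08]
  [ -0.10   -0.03   -0.03    0.95   -0.08   -0.06   -0.04]
  [ -0.06   -0.07   -0.01   -0.11    0.89   -0.08   -0.10]
  [ -0.01   -0.11   -0.05   -0.05   -0.01    0.98   -0.10]
  [ -0.04   -0.07   -0.06   -0.04   -0.01   -0.01    0.94]
Leontief inverse L = M⁻¹:
  [  1.0334    0.0542    0.1287    0.0498    0.0712    0.1364    0.1046]
  [  0.0361    1.0815    0.1201    0.0810    0.0751    0.0996    0.1036]
  [  0.0822    0.1370    1.0777    0.0691    0.0450    0.0831    0.1223]
  [  0.1253    0.0677    0.0649    1.0833    0.1118    0.0985    0.0863]
  [  0.0984    0.1225    0.0555    0.1581    1.1547    0.1282    0.1620]
  [  0.0322    0.1436    0.0826    0.0763    0.0319    1.0471    0.1363]
  [  0.0586    0.0973    0.0874    0.0612    0.0289    0.0352    1.0906]
Total output x = L · d:
  x_0 = 1.0334·29 + 0.0542·89 + 0.1287·75 + 0.0498·94 + 0.0712·18 + 0.1364·91 + 0.1046·43 = 67.3099
  x_1 = 0.0361·29 + 1.0815·89 + 0.1201·75 + 0.0810·94 + 0.0751·18 + 0.0996·91 + 0.1036·43 = 128.7981
  x_2 = 0.0822·29 + 0.1370·89 + 1.0777·75 + 0.0691·94 + 0.0450·18 + 0.0831·91 + 0.1223·43 = 115.5284
  x_3 = 0.1253·29 + 0.0677·89 + 0.0649·75 + 1.0833·94 + 0.1118·18 + 0.0985·91 + 0.0863·43 = 131.0486
  x_4 = 0.0984·29 + 0.1225·89 + 0.0555·75 + 0.1581·94 + 1.1547·18 + 0.1282·91 + 0.1620·43 = 72.1997
  x_5 = 0.0322·29 + 0.1436·89 + 0.0826·75 + 0.0763·94 + 0.0319·18 + 1.0471·91 + 0.1363·43 = 128.7966
  x_6 = 0.0586·29 + 0.0973·89 + 0.0874·75 + 0.0612·94 + 0.0289·18 + 0.0352·91 + 1.0906·43 = 73.2892
Δx_3 = L[3,3] · Δd_3 = 1.0833 · 14 = 15.1666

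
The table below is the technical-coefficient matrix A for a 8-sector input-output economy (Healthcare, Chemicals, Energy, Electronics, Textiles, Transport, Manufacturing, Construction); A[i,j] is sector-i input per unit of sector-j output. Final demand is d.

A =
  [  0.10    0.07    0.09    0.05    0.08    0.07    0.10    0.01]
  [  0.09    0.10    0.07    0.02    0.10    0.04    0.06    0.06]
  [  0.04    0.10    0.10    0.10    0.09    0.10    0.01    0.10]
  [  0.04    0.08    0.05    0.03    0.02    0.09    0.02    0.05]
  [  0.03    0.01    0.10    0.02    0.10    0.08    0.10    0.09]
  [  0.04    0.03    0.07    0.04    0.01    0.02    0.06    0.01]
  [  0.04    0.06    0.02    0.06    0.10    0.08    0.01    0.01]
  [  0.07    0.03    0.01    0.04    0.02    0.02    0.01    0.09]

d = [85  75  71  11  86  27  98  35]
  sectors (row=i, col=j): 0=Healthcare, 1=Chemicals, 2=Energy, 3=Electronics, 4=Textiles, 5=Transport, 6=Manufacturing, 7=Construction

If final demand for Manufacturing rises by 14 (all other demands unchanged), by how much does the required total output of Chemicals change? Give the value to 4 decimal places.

1.5868

Form M = I − A:
  [  0.90   -0.07   -0.09   -0.05   -0.08   -0.07   -0.10   -0.01]
  [ -0.09    0.90   -0.07   -0.02   -0.10   -0.04   -0.06   -0.06]
  [ -0.04   -0.10    0.90   -0.10   -0.09   -0.10   -0.01   -0.10]
  [ -0.04   -0.08   -0.05    0.97   -0.02   -0.09   -0.02   -0.05]
  [ -0.03   -0.01   -0.10   -0.02    0.90   -0.08   -0.10   -0.09]
  [ -0.04   -0.03   -0.07   -0.04   -0.01    0.98   -0.06   -0.01]
  [ -0.04   -0.06   -0.02   -0.06   -0.10   -0.08    0.99   -0.01]
  [ -0.07   -0.03   -0.01   -0.04   -0.02   -0.02   -0.01    0.91]
Leontief inverse L = M⁻¹:
  [  1.1599    0.1364    0.1648    0.1008    0.1571    0.1412    0.1542    0.0642]
  [  0.1498    1.1611    0.1402    0.0658    0.1742    0.1043    0.1133    0.1168]
  [  0.1050    0.1699    1.1778    0.1517    0.1622    0.1705    0.0643    0.1687]
  [  0.0806    0.1226    0.0957    1.0609    0.0632    0.1292    0.0531    0.0860]
  [  0.0789    0.0619    0.1613    0.0665    1.1632    0.1402    0.1421    0.1445]
  [  0.0693    0.0655    0.1054    0.0670    0.0472    1.0563    0.0826    0.0375]
  [  0.0776    0.0989    0.0700    0.0882    0.1458    0.1233    1.0491    0.0472]
  [  0.1030    0.0599    0.0411    0.0621    0.0506    0.0495    0.0351    1.1178]
Total output x = L · d:
  x_0 = 1.1599·85 + 0.1364·75 + 0.1648·71 + 0.1008·11 + 0.1571·86 + 0.1412·27 + 0.1542·98 + 0.0642·35 = 156.3088
  x_1 = 0.1498·85 + 1.1611·75 + 0.1402·71 + 0.0658·11 + 0.1742·86 + 0.1043·27 + 0.1133·98 + 0.1168·35 = 143.4863
  x_2 = 0.1050·85 + 0.1699·75 + 1.1778·71 + 0.1517·11 + 0.1622·86 + 0.1705·27 + 0.0643·98 + 0.1687·35 = 137.7215
  x_3 = 0.0806·85 + 0.1226·75 + 0.0957·71 + 1.0609·11 + 0.0632·86 + 0.1292·27 + 0.0531·98 + 0.0860·35 = 51.6452
  x_4 = 0.0789·85 + 0.0619·75 + 0.1613·71 + 0.0665·11 + 1.1632·86 + 0.1402·27 + 0.1421·98 + 0.1445·35 = 146.3305
  x_5 = 0.0693·85 + 0.0655·75 + 0.1054·71 + 0.0670·11 + 0.0472·86 + 1.0563·27 + 0.0826·98 + 0.0375·35 = 61.0148
  x_6 = 0.0776·85 + 0.0989·75 + 0.0700·71 + 0.0882·11 + 0.1458·86 + 0.1233·27 + 1.0491·98 + 0.0472·35 = 140.2827
  x_7 = 0.1030·85 + 0.0599·75 + 0.0411·71 + 0.0621·11 + 0.0506·86 + 0.0495·27 + 0.0351·98 + 1.1178·35 = 65.0978
Δx_1 = L[1,6] · Δd_6 = 0.1133 · 14 = 1.5868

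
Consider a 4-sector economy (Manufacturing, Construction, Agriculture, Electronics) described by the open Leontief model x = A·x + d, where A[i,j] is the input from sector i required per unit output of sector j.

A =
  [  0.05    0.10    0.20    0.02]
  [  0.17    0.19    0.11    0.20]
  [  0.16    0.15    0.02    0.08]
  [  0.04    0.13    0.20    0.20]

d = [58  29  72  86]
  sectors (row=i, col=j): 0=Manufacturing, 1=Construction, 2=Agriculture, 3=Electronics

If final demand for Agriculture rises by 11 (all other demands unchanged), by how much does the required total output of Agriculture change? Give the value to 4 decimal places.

Form M = I − A:
  [  0.95   -0.10   -0.20   -0.02]
  [ -0.17    0.81   -0.11   -0.20]
  [ -0.16   -0.15    0.98   -0.08]
  [ -0.04   -0.13   -0.20    0.80]
Leontief inverse L = M⁻¹:
  [  1.1418    0.2101    0.2788    0.1089]
  [  0.3155    1.3908    0.2992    0.3855]
  [  0.2486    0.2720    1.1401    0.1882]
  [  0.1705    0.3045    0.3476    1.3651]
Total output x = L · d:
  x_0 = 1.1418·58 + 0.2101·29 + 0.2788·72 + 0.1089·86 = 101.7603
  x_1 = 0.3155·58 + 1.3908·29 + 0.2992·72 + 0.3855·86 = 113.3252
  x_2 = 0.2486·58 + 0.2720·29 + 1.1401·72 + 0.1882·86 = 120.5841
  x_3 = 0.1705·58 + 0.3045·29 + 0.3476·72 + 1.3651·86 = 161.1494
Δx_2 = L[2,2] · Δd_2 = 1.1401 · 11 = 12.5411

12.5411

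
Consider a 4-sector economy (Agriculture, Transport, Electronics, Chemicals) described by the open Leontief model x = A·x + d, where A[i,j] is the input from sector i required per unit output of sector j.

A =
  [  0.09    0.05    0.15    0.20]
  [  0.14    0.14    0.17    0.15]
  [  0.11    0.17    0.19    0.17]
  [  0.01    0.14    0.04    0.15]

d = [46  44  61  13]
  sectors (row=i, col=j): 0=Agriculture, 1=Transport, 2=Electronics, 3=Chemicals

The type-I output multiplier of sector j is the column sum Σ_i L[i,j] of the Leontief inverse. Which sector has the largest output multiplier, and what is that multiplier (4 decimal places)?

Chemicals (2.3583)

Form M = I − A:
  [  0.91   -0.05   -0.15   -0.20]
  [ -0.14    0.86   -0.17   -0.15]
  [ -0.11   -0.17    0.81   -0.17]
  [ -0.01   -0.14   -0.04    0.85]
Leontief inverse L = M⁻¹:
  [  1.1632    0.1797    0.2709    0.3596]
  [  0.2447    1.3011    0.3359    0.3543]
  [  0.2229    0.3463    1.3676    0.3871]
  [  0.0645    0.2327    0.1229    1.2573]
Total output x = L · d:
  x_0 = 1.1632·46 + 0.1797·44 + 0.2709·61 + 0.3596·13 = 82.6162
  x_1 = 0.2447·46 + 1.3011·44 + 0.3359·61 + 0.3543·13 = 93.5975
  x_2 = 0.2229·46 + 0.3463·44 + 1.3676·61 + 0.3871·13 = 113.9468
  x_3 = 0.0645·46 + 0.2327·44 + 0.1229·61 + 1.2573·13 = 37.0443
Output multipliers (column sums of L):
  Agriculture: 1.6952
  Transport: 2.0598
  Electronics: 2.0973
  Chemicals: 2.3583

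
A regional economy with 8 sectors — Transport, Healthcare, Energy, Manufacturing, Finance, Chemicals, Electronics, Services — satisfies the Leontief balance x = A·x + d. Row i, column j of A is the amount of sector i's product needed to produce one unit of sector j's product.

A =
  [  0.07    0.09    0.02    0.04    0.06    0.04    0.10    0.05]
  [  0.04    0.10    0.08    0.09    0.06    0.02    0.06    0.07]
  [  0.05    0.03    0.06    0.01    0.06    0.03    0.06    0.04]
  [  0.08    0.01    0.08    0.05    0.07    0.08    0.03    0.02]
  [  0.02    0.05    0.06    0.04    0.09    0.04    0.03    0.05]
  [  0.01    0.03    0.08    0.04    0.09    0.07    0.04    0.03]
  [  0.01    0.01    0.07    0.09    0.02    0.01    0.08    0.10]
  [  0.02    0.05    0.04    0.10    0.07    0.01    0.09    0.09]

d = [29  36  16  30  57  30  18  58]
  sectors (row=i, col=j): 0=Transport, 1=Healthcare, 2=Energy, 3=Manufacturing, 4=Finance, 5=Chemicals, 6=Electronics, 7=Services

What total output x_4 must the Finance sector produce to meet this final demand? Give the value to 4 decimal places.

Form M = I − A:
  [  0.93   -0.09   -0.02   -0.04   -0.06   -0.04   -0.10   -0.05]
  [ -0.04    0.90   -0.08   -0.09   -0.06   -0.02   -0.06   -0.07]
  [ -0.05   -0.03    0.94   -0.01   -0.06   -0.03   -0.06   -0.04]
  [ -0.08   -0.01   -0.08    0.95   -0.07   -0.08   -0.03   -0.02]
  [ -0.02   -0.05   -0.06   -0.04    0.91   -0.04   -0.03   -0.05]
  [ -0.01   -0.03   -0.08   -0.04   -0.09    0.93   -0.04   -0.03]
  [ -0.01   -0.01   -0.07   -0.09   -0.02   -0.01    0.92   -0.10]
  [ -0.02   -0.05   -0.04   -0.10   -0.07   -0.01   -0.09    0.91]
Leontief inverse L = M⁻¹:
  [  1.0994    0.1290    0.0706    0.0917    0.1105    0.0677    0.1519    0.1004]
  [  0.0757    1.1411    0.1366    0.1435    0.1173    0.0521    0.1142    0.1218]
  [  0.0702    0.0562    1.0945    0.0430    0.0966    0.0492    0.0967    0.0748]
  [  0.1074    0.0410    0.1226    1.0846    0.1180    0.1092    0.0718    0.0563]
  [  0.0430    0.0792    0.1006    0.0762    1.1339    0.0638    0.0671    0.0863]
  [  0.0322    0.0566    0.1220    0.0738    0.1346    1.0955    0.0759    0.0650]
  [  0.0354    0.0334    0.1109    0.1308    0.0606    0.0332    1.1216    0.1399]
  [  0.0504    0.0825    0.0907    0.1506    0.1208    0.0387    0.1387    1.1385]
Total output x = L · d:
  x_0 = 1.0994·29 + 0.1290·36 + 0.0706·16 + 0.0917·30 + 0.1105·57 + 0.0677·30 + 0.1519·18 + 0.1004·58 = 57.2915
  x_1 = 0.0757·29 + 1.1411·36 + 0.1366·16 + 0.1435·30 + 0.1173·57 + 0.0521·30 + 0.1142·18 + 0.1218·58 = 67.1378
  x_2 = 0.0702·29 + 0.0562·36 + 1.0945·16 + 0.0430·30 + 0.0966·57 + 0.0492·30 + 0.0967·18 + 0.0748·58 = 35.9197
  x_3 = 0.1074·29 + 0.0410·36 + 0.1226·16 + 1.0846·30 + 0.1180·57 + 0.1092·30 + 0.0718·18 + 0.0563·58 = 53.6479
  x_4 = 0.0430·29 + 0.0792·36 + 0.1006·16 + 0.0762·30 + 1.1339·57 + 0.0638·30 + 0.0671·18 + 0.0863·58 = 80.7531
  x_5 = 0.0322·29 + 0.0566·36 + 0.1220·16 + 0.0738·30 + 0.1346·57 + 1.0955·30 + 0.0759·18 + 0.0650·58 = 52.8073
  x_6 = 0.0354·29 + 0.0334·36 + 0.1109·16 + 0.1308·30 + 0.0606·57 + 0.0332·30 + 1.1216·18 + 0.1399·58 = 40.6821
  x_7 = 0.0504·29 + 0.0825·36 + 0.0907·16 + 0.1506·30 + 0.1208·57 + 0.0387·30 + 0.1387·18 + 1.1385·58 = 86.9741

80.7531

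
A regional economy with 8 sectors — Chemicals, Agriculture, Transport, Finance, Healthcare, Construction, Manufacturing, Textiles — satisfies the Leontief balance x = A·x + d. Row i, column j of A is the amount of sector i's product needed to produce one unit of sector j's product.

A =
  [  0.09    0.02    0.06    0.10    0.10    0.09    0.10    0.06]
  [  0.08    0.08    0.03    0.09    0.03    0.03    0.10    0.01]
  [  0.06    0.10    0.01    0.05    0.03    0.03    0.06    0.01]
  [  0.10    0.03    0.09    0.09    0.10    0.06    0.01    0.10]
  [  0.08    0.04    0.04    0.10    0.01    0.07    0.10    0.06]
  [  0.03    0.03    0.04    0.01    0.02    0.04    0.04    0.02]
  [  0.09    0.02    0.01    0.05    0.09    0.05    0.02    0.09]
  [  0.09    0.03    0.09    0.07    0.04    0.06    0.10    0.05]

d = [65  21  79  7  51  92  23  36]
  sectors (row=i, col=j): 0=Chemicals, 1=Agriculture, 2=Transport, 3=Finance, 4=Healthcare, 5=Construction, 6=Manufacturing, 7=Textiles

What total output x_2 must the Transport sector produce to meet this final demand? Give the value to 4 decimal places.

106.7352

Form M = I − A:
  [  0.91   -0.02   -0.06   -0.10   -0.10   -0.09   -0.10   -0.06]
  [ -0.08    0.92   -0.03   -0.09   -0.03   -0.03   -0.10   -0.01]
  [ -0.06   -0.10    0.99   -0.05   -0.03   -0.03   -0.06   -0.01]
  [ -0.10   -0.03   -0.09    0.91   -0.10   -0.06   -0.01   -0.10]
  [ -0.08   -0.04   -0.04   -0.10    0.99   -0.07   -0.10   -0.06]
  [ -0.03   -0.03   -0.04   -0.01   -0.02    0.96   -0.04   -0.02]
  [ -0.09   -0.02   -0.01   -0.05   -0.09   -0.05    0.98   -0.09]
  [ -0.09   -0.03   -0.09   -0.07   -0.04   -0.06   -0.10    0.95]
Leontief inverse L = M⁻¹:
  [  1.1816    0.0645    0.1164    0.1819    0.1671    0.1568    0.1724    0.1259]
  [  0.1506    1.1144    0.0704    0.1538    0.0845    0.0786    0.1529    0.0596]
  [  0.1140    0.1278    1.0407    0.1000    0.0697    0.0668    0.1039    0.0457]
  [  0.1874    0.0763    0.1469    1.1710    0.1606    0.1238    0.0854    0.1583]
  [  0.1553    0.0758    0.0868    0.1655    1.0687    0.1232    0.1563    0.1138]
  [  0.0615    0.0481    0.0576    0.0378    0.0424    1.0622    0.0669    0.0404]
  [  0.1551    0.0498    0.0536    0.1105    0.1354    0.0991    1.0774    0.1352]
  [  0.1681    0.0705    0.1356    0.1388    0.0989    0.1155    0.1615    1.1040]
Total output x = L · d:
  x_0 = 1.1816·65 + 0.0645·21 + 0.1164·79 + 0.1819·7 + 0.1671·51 + 0.1568·92 + 0.1724·23 + 0.1259·36 = 120.0739
  x_1 = 0.1506·65 + 1.1144·21 + 0.0704·79 + 0.1538·7 + 0.0845·51 + 0.0786·92 + 0.1529·23 + 0.0596·36 = 57.0359
  x_2 = 0.1140·65 + 0.1278·21 + 1.0407·79 + 0.1000·7 + 0.0697·51 + 0.0668·92 + 0.1039·23 + 0.0457·36 = 106.7352
  x_3 = 0.1874·65 + 0.0763·21 + 0.1469·79 + 1.1710·7 + 0.1606·51 + 0.1238·92 + 0.0854·23 + 0.1583·36 = 60.8237
  x_4 = 0.1553·65 + 0.0758·21 + 0.0868·79 + 0.1655·7 + 1.0687·51 + 0.1232·92 + 0.1563·23 + 0.1138·36 = 93.2341
  x_5 = 0.0615·65 + 0.0481·21 + 0.0576·79 + 0.0378·7 + 0.0424·51 + 1.0622·92 + 0.0669·23 + 0.0404·36 = 112.7002
  x_6 = 0.1551·65 + 0.0498·21 + 0.0536·79 + 0.1105·7 + 0.1354·51 + 0.0991·92 + 1.0774·23 + 0.1352·36 = 61.8074
  x_7 = 0.1681·65 + 0.0705·21 + 0.1356·79 + 0.1388·7 + 0.0989·51 + 0.1155·92 + 0.1615·23 + 1.1040·36 = 83.2144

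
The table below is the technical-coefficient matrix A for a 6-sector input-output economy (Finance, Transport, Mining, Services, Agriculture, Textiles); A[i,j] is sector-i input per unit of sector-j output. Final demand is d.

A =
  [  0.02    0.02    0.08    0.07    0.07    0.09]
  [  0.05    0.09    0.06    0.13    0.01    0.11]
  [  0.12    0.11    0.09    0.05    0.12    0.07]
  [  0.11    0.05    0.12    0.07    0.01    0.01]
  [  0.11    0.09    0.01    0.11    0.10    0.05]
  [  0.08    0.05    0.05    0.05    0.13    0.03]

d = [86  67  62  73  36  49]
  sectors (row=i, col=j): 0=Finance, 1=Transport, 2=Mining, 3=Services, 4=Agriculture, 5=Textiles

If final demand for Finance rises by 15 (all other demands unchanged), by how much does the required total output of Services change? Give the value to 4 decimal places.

2.4316

Form M = I − A:
  [  0.98   -0.02   -0.08   -0.07   -0.07   -0.09]
  [ -0.05    0.91   -0.06   -0.13   -0.01   -0.11]
  [ -0.12   -0.11    0.91   -0.05   -0.12   -0.07]
  [ -0.11   -0.05   -0.12    0.93   -0.01   -0.01]
  [ -0.11   -0.09   -0.01   -0.11    0.90   -0.05]
  [ -0.08   -0.05   -0.05   -0.05   -0.13    0.97]
Leontief inverse L = M⁻¹:
  [  1.0753    0.0635    0.1222    0.1172    0.1197    0.1232]
  [  0.1136    1.1408    0.1194    0.1900    0.0617    0.1537]
  [  0.1976    0.1775    1.1548    0.1316    0.1920    0.1330]
  [  0.1621    0.0943    0.1716    1.1194    0.0566    0.0526]
  [  0.1724    0.1407    0.0659    0.1776    1.1510    0.0979]
  [  0.1362    0.0969    0.0934    0.1077    0.1801    1.0717]
Total output x = L · d:
  x_0 = 1.0753·86 + 0.0635·67 + 0.1222·62 + 0.1172·73 + 0.1197·36 + 0.1232·49 = 123.2005
  x_1 = 0.1136·86 + 1.1408·67 + 0.1194·62 + 0.1900·73 + 0.0617·36 + 0.1537·49 = 117.2313
  x_2 = 0.1976·86 + 0.1775·67 + 1.1548·62 + 0.1316·73 + 0.1920·36 + 0.1330·49 = 123.5213
  x_3 = 0.1621·86 + 0.0943·67 + 0.1716·62 + 1.1194·73 + 0.0566·36 + 0.0526·49 = 117.2259
  x_4 = 0.1724·86 + 0.1407·67 + 0.0659·62 + 0.1776·73 + 1.1510·36 + 0.0979·49 = 87.5288
  x_5 = 0.1362·86 + 0.0969·67 + 0.0934·62 + 0.1077·73 + 0.1801·36 + 1.0717·49 = 90.8595
Δx_3 = L[3,0] · Δd_0 = 0.1621 · 15 = 2.4316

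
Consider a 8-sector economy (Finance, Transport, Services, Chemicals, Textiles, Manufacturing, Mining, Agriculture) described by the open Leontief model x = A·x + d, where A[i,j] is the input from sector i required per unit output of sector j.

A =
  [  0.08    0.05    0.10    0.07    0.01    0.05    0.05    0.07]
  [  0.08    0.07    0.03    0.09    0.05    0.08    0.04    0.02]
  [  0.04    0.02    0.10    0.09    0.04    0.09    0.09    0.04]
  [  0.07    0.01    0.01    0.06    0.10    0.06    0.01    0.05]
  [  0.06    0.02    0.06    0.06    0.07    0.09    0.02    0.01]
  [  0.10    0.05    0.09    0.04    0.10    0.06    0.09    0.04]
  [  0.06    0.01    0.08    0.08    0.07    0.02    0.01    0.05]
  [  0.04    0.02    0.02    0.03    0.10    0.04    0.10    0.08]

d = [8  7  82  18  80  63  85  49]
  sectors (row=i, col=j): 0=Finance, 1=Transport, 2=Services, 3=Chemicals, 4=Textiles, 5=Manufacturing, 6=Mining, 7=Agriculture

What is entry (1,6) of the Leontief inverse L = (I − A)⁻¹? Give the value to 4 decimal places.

Form M = I − A:
  [  0.92   -0.05   -0.10   -0.07   -0.01   -0.05   -0.05   -0.07]
  [ -0.08    0.93   -0.03   -0.09   -0.05   -0.08   -0.04   -0.02]
  [ -0.04   -0.02    0.90   -0.09   -0.04   -0.09   -0.09   -0.04]
  [ -0.07   -0.01   -0.01    0.94   -0.10   -0.06   -0.01   -0.05]
  [ -0.06   -0.02   -0.06   -0.06    0.93   -0.09   -0.02   -0.01]
  [ -0.10   -0.05   -0.09   -0.04   -0.10    0.94   -0.09   -0.04]
  [ -0.06   -0.01   -0.08   -0.08   -0.07   -0.02    0.99   -0.05]
  [ -0.04   -0.02   -0.02   -0.03   -0.10   -0.04   -0.10    0.92]
Leontief inverse L = M⁻¹:
  [  1.1370    0.0763    0.1564    0.1276    0.0674    0.1034    0.0981    0.1125]
  [  0.1390    1.0975    0.0823    0.1444    0.1060    0.1322    0.0802    0.0571]
  [  0.1012    0.0454    1.1612    0.1503    0.1046    0.1465    0.1378    0.0823]
  [  0.1155    0.0300    0.0516    1.1001    0.1462    0.1022    0.0432    0.0798]
  [  0.1098    0.0423    0.1090    0.1060    1.1182    0.1367    0.0574    0.0410]
  [  0.1683    0.0811    0.1606    0.1089    0.1656    1.1245    0.1417    0.0859]
  [  0.1035    0.0285    0.1227    0.1239    0.1156    0.0644    1.0453    0.0814]
  [  0.0889    0.0404    0.0677    0.0776    0.1536    0.0846    0.1364    1.1145]
Total output x = L · d:
  x_0 = 1.1370·8 + 0.0763·7 + 0.1564·82 + 0.1276·18 + 0.0674·80 + 0.1034·63 + 0.0981·85 + 0.1125·49 = 50.5063
  x_1 = 0.1390·8 + 1.0975·7 + 0.0823·82 + 0.1444·18 + 0.1060·80 + 0.1322·63 + 0.0802·85 + 0.0571·49 = 44.5655
  x_2 = 0.1012·8 + 0.0454·7 + 1.1612·82 + 0.1503·18 + 0.1046·80 + 0.1465·63 + 0.1378·85 + 0.0823·49 = 132.3971
  x_3 = 0.1155·8 + 0.0300·7 + 0.0516·82 + 1.1001·18 + 0.1462·80 + 0.1022·63 + 0.0432·85 + 0.0798·49 = 50.8824
  x_4 = 0.1098·8 + 0.0423·7 + 0.1090·82 + 0.1060·18 + 1.1182·80 + 0.1367·63 + 0.0574·85 + 0.0410·49 = 116.9792
  x_5 = 0.1683·8 + 0.0811·7 + 0.1606·82 + 0.1089·18 + 0.1656·80 + 1.1245·63 + 0.1417·85 + 0.0859·49 = 117.3933
  x_6 = 0.1035·8 + 0.0285·7 + 0.1227·82 + 0.1239·18 + 0.1156·80 + 0.0644·63 + 1.0453·85 + 0.0814·49 = 119.4577
  x_7 = 0.0889·8 + 0.0404·7 + 0.0677·82 + 0.0776·18 + 0.1536·80 + 0.0846·63 + 0.1364·85 + 1.1145·49 = 91.7667

L[1,6] = 0.0802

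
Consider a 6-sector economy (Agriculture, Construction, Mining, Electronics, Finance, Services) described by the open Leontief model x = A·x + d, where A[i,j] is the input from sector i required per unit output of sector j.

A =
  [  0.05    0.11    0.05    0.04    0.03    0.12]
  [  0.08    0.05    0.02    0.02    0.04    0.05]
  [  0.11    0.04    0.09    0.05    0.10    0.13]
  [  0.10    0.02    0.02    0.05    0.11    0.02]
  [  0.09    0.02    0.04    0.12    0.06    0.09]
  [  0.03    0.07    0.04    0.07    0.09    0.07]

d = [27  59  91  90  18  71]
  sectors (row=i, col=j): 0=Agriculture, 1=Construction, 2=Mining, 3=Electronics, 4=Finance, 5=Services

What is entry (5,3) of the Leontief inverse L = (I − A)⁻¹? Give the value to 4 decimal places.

Form M = I − A:
  [  0.95   -0.11   -0.05   -0.04   -0.03   -0.12]
  [ -0.08    0.95   -0.02   -0.02   -0.04   -0.05]
  [ -0.11   -0.04    0.91   -0.05   -0.10   -0.13]
  [ -0.10   -0.02   -0.02    0.95   -0.11   -0.02]
  [ -0.09   -0.02   -0.04   -0.12    0.94   -0.09]
  [ -0.03   -0.07   -0.04   -0.07   -0.09    0.93]
Leontief inverse L = M⁻¹:
  [  1.0938    0.1454    0.0756    0.0748    0.0740    0.1683]
  [  0.1084    1.0753    0.0372    0.0438    0.0664    0.0844]
  [  0.1706    0.0877    1.1284    0.1036    0.1607    0.2022]
  [  0.1387    0.0484    0.0416    1.0845    0.1439    0.0636]
  [  0.1392    0.0561    0.0674    0.1612    1.1102    0.1413]
  [  0.0747    0.0985    0.0634    0.1074    0.1326    1.1142]
Total output x = L · d:
  x_0 = 1.0938·27 + 0.1454·59 + 0.0756·91 + 0.0748·90 + 0.0740·18 + 0.1683·71 = 65.0060
  x_1 = 0.1084·27 + 1.0753·59 + 0.0372·91 + 0.0438·90 + 0.0664·18 + 0.0844·71 = 80.8745
  x_2 = 0.1706·27 + 0.0877·59 + 1.1284·91 + 0.1036·90 + 0.1607·18 + 0.2022·71 = 139.0470
  x_3 = 0.1387·27 + 0.0484·59 + 0.0416·91 + 1.0845·90 + 0.1439·18 + 0.0636·71 = 115.1000
  x_4 = 0.1392·27 + 0.0561·59 + 0.0674·91 + 0.1612·90 + 1.1102·18 + 0.1413·71 = 57.7343
  x_5 = 0.0747·27 + 0.0985·59 + 0.0634·91 + 0.1074·90 + 0.1326·18 + 1.1142·71 = 104.7595

L[5,3] = 0.1074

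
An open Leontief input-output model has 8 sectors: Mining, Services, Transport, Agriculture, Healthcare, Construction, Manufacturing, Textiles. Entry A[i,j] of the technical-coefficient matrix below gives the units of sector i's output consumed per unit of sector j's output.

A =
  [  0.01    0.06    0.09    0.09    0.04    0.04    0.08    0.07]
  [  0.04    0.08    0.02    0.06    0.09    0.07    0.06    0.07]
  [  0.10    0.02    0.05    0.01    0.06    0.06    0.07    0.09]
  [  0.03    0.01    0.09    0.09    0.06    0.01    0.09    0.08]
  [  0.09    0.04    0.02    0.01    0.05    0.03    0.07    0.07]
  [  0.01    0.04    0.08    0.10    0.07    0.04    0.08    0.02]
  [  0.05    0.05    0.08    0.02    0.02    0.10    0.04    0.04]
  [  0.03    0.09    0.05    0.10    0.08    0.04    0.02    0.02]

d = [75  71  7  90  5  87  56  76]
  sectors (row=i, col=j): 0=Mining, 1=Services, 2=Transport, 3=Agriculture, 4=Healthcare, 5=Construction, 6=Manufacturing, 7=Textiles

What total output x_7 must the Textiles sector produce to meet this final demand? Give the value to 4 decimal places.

Form M = I − A:
  [  0.99   -0.06   -0.09   -0.09   -0.04   -0.04   -0.08   -0.07]
  [ -0.04    0.92   -0.02   -0.06   -0.09   -0.07   -0.06   -0.07]
  [ -0.10   -0.02    0.95   -0.01   -0.06   -0.06   -0.07   -0.09]
  [ -0.03   -0.01   -0.09    0.91   -0.06   -0.01   -0.09   -0.08]
  [ -0.09   -0.04   -0.02   -0.01    0.95   -0.03   -0.07   -0.07]
  [ -0.01   -0.04   -0.08   -0.10   -0.07    0.96   -0.08   -0.02]
  [ -0.05   -0.05   -0.08   -0.02   -0.02   -0.10    0.96   -0.04]
  [ -0.03   -0.09   -0.05   -0.10   -0.08   -0.04   -0.02    0.98]
Leontief inverse L = M⁻¹:
  [  1.0520    0.0997    0.1413    0.1384    0.0905    0.0831    0.1332    0.1201]
  [  0.0793    1.1238    0.0701    0.1121    0.1420    0.1121    0.1146    0.1186]
  [  0.1363    0.0622    1.1004    0.0594    0.1062    0.1010    0.1200    0.1346]
  [  0.0715    0.0470    0.1402    1.1345    0.1054    0.0502    0.1400    0.1282]
  [  0.1192    0.0763    0.0611    0.0508    1.0881    0.0649    0.1109    0.1073]
  [  0.0500    0.0731    0.1275    0.1412    0.1139    1.0785    0.1309    0.0675]
  [  0.0823    0.0843    0.1241    0.0634    0.0630    0.1365    1.0864    0.0801]
  [  0.0672    0.1252    0.0939    0.1445    0.1267    0.0752    0.0716    1.0681]
Total output x = L · d:
  x_0 = 1.0520·75 + 0.0997·71 + 0.1413·7 + 0.1384·90 + 0.0905·5 + 0.0831·87 + 0.1332·56 + 0.1201·76 = 123.7022
  x_1 = 0.0793·75 + 1.1238·71 + 0.0701·7 + 0.1121·90 + 0.1420·5 + 0.1121·87 + 0.1146·56 + 0.1186·76 = 122.2191
  x_2 = 0.1363·75 + 0.0622·71 + 1.1004·7 + 0.0594·90 + 0.1062·5 + 0.1010·87 + 0.1200·56 + 0.1346·76 = 53.9529
  x_3 = 0.0715·75 + 0.0470·71 + 0.1402·7 + 1.1345·90 + 0.1054·5 + 0.0502·87 + 0.1400·56 + 0.1282·76 = 134.2573
  x_4 = 0.1192·75 + 0.0763·71 + 0.0611·7 + 0.0508·90 + 1.0881·5 + 0.0649·87 + 0.1109·56 + 0.1073·76 = 44.8123
  x_5 = 0.0500·75 + 0.0731·71 + 0.1275·7 + 0.1412·90 + 0.1139·5 + 1.0785·87 + 0.1309·56 + 0.0675·76 = 129.4076
  x_6 = 0.0823·75 + 0.0843·71 + 0.1241·7 + 0.0634·90 + 0.0630·5 + 0.1365·87 + 1.0864·56 + 0.0801·76 = 97.8464
  x_7 = 0.0672·75 + 0.1252·71 + 0.0939·7 + 0.1445·90 + 0.1267·5 + 0.0752·87 + 0.0716·56 + 1.0681·76 = 119.9514

119.9514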